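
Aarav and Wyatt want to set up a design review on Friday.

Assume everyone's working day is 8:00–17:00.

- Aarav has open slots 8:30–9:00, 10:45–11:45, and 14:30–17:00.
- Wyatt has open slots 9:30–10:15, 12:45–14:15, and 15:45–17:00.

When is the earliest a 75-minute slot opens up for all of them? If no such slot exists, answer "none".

15:45

Aarav ∩ Wyatt: 15:45–17:00.
Windows ≥ 75 min: 15:45–17:00.
Earliest such window starts at 15:45.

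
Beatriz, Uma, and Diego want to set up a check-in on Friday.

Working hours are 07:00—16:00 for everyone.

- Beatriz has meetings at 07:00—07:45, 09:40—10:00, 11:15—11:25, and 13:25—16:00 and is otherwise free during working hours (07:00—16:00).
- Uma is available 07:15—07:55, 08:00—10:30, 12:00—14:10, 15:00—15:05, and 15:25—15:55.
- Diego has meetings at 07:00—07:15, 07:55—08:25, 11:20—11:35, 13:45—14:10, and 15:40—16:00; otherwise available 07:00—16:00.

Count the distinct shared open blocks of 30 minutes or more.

3

Beatriz free within 07:00–16:00: 07:45–09:40, 10:00–11:15, 11:25–13:25.
Diego free within 07:00–16:00: 07:15–07:55, 08:25–11:20, 11:35–13:45, 14:10–15:40.
Beatriz ∩ Uma: 07:45–07:55, 08:00–09:40, 10:00–10:30, 12:00–13:25.
Beatriz ∩ Uma ∩ Diego: 07:45–07:55, 08:25–09:40, 10:00–10:30, 12:00–13:25.
Windows ≥ 30 min: 08:25–09:40, 10:00–10:30, 12:00–13:25.
That's 3 windows.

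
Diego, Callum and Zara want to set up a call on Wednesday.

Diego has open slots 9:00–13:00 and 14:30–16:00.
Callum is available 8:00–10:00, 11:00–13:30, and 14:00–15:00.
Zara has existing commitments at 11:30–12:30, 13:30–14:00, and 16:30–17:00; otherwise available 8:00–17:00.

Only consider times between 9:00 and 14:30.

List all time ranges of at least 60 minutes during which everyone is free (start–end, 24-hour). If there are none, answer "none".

Zara free within 08:00–17:00: 08:00–11:30, 12:30–13:30, 14:00–16:30.
Diego ∩ Callum: 09:00–10:00, 11:00–13:00, 14:30–15:00.
Diego ∩ Callum ∩ Zara: 09:00–10:00, 11:00–11:30, 12:30–13:00, 14:30–15:00.
Restricted to 09:00–14:30: 09:00–10:00, 11:00–11:30, 12:30–13:00.
Windows ≥ 60 min: 09:00–10:00.

09:00–10:00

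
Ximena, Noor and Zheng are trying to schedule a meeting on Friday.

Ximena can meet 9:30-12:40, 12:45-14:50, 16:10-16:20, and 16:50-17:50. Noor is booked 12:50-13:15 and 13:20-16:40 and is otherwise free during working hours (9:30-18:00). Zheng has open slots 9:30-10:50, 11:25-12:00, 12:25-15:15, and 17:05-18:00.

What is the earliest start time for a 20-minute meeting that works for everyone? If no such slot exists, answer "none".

09:30

Noor free within 09:30–18:00: 09:30–12:50, 13:15–13:20, 16:40–18:00.
Ximena ∩ Noor: 09:30–12:40, 12:45–12:50, 13:15–13:20, 16:50–17:50.
Ximena ∩ Noor ∩ Zheng: 09:30–10:50, 11:25–12:00, 12:25–12:40, 12:45–12:50, 13:15–13:20, 17:05–17:50.
Windows ≥ 20 min: 09:30–10:50, 11:25–12:00, 17:05–17:50.
Earliest such window starts at 09:30.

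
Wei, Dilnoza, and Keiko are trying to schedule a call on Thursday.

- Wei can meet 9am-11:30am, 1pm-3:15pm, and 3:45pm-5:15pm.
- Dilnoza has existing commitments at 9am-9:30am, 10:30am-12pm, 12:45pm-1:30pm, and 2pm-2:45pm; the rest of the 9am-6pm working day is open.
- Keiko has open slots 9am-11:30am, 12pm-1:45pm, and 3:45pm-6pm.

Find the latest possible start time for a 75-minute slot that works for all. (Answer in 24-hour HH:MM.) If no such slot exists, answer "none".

16:00

Dilnoza free within 09:00–18:00: 09:30–10:30, 12:00–12:45, 13:30–14:00, 14:45–18:00.
Wei ∩ Dilnoza: 09:30–10:30, 13:30–14:00, 14:45–15:15, 15:45–17:15.
Wei ∩ Dilnoza ∩ Keiko: 09:30–10:30, 13:30–13:45, 15:45–17:15.
Windows ≥ 75 min: 15:45–17:15.
Latest start in the last window 15:45–17:15 is 17:15 − 75 min = 16:00.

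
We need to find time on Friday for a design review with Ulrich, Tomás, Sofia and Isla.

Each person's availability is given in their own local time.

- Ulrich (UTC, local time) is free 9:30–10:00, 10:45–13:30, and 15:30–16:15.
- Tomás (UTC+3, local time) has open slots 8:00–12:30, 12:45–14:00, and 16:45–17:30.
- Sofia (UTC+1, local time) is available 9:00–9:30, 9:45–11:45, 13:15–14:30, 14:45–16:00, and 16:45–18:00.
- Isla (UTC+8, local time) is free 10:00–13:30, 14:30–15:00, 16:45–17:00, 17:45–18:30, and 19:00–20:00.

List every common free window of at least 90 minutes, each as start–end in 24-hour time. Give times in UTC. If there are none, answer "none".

Ulrich → UTC: 09:30–10:00, 10:45–13:30, 15:30–16:15.
Tomás → UTC: 05:00–09:30, 09:45–11:00, 13:45–14:30.
Sofia → UTC: 08:00–08:30, 08:45–10:45, 12:15–13:30, 13:45–15:00, 15:45–17:00.
Isla → UTC: 02:00–05:30, 06:30–07:00, 08:45–09:00, 09:45–10:30, 11:00–12:00.
Ulrich ∩ Tomás: 09:45–10:00, 10:45–11:00.
Ulrich ∩ Tomás ∩ Sofia: 09:45–10:00.
Ulrich ∩ Tomás ∩ Sofia ∩ Isla: 09:45–10:00.
Windows ≥ 90 min: (none).

none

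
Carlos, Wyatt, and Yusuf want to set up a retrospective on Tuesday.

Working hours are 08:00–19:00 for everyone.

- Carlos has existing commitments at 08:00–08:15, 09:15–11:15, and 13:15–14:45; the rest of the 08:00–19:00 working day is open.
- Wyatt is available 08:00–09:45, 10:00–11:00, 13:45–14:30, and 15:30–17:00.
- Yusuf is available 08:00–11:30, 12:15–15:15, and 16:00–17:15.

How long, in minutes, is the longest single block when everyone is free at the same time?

60 minutes

Carlos free within 08:00–19:00: 08:15–09:15, 11:15–13:15, 14:45–19:00.
Carlos ∩ Wyatt: 08:15–09:15, 15:30–17:00.
Carlos ∩ Wyatt ∩ Yusuf: 08:15–09:15, 16:00–17:00.
Common window lengths: 60, 60 min; longest is 60.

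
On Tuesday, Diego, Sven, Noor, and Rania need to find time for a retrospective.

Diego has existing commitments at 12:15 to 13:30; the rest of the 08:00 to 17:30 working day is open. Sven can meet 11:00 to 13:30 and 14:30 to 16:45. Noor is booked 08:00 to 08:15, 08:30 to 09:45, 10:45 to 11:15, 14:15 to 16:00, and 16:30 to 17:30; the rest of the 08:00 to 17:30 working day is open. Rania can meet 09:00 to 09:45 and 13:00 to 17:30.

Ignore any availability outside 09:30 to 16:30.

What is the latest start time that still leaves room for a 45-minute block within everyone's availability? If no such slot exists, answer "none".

none

Diego free within 08:00–17:30: 08:00–12:15, 13:30–17:30.
Noor free within 08:00–17:30: 08:15–08:30, 09:45–10:45, 11:15–14:15, 16:00–16:30.
Diego ∩ Sven: 11:00–12:15, 14:30–16:45.
Diego ∩ Sven ∩ Noor: 11:15–12:15, 16:00–16:30.
Diego ∩ Sven ∩ Noor ∩ Rania: 16:00–16:30.
Restricted to 09:30–16:30: 16:00–16:30.
Windows ≥ 45 min: (none).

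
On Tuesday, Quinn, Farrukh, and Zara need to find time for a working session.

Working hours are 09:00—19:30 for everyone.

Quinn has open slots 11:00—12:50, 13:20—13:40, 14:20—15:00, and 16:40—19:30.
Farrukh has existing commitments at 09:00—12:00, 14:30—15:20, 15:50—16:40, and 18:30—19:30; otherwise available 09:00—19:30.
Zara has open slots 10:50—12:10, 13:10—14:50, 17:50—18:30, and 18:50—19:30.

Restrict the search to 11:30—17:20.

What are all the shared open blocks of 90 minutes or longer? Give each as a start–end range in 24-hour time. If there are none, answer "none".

Farrukh free within 09:00–19:30: 12:00–14:30, 15:20–15:50, 16:40–18:30.
Quinn ∩ Farrukh: 12:00–12:50, 13:20–13:40, 14:20–14:30, 16:40–18:30.
Quinn ∩ Farrukh ∩ Zara: 12:00–12:10, 13:20–13:40, 14:20–14:30, 17:50–18:30.
Restricted to 11:30–17:20: 12:00–12:10, 13:20–13:40, 14:20–14:30.
Windows ≥ 90 min: (none).

none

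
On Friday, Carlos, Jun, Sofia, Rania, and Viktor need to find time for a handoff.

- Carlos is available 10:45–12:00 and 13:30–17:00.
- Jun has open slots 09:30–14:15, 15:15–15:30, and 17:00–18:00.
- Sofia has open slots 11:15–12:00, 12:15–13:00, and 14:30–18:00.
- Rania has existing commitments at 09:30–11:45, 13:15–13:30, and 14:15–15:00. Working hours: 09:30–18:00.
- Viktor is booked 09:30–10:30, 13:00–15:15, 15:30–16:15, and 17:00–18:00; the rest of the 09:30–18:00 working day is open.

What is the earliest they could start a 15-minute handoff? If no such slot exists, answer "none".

11:45

Rania free within 09:30–18:00: 11:45–13:15, 13:30–14:15, 15:00–18:00.
Viktor free within 09:30–18:00: 10:30–13:00, 15:15–15:30, 16:15–17:00.
Carlos ∩ Jun: 10:45–12:00, 13:30–14:15, 15:15–15:30.
Carlos ∩ Jun ∩ Sofia: 11:15–12:00, 15:15–15:30.
Carlos ∩ Jun ∩ Sofia ∩ Rania: 11:45–12:00, 15:15–15:30.
Carlos ∩ Jun ∩ Sofia ∩ Rania ∩ Viktor: 11:45–12:00, 15:15–15:30.
Windows ≥ 15 min: 11:45–12:00, 15:15–15:30.
Earliest such window starts at 11:45.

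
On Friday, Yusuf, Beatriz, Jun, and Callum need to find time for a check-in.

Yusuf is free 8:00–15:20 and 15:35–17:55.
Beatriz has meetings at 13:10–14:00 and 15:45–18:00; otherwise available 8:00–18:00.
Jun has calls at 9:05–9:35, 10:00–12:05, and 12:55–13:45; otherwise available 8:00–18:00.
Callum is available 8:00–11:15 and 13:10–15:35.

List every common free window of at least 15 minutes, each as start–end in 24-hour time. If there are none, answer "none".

Beatriz free within 08:00–18:00: 08:00–13:10, 14:00–15:45.
Jun free within 08:00–18:00: 08:00–09:05, 09:35–10:00, 12:05–12:55, 13:45–18:00.
Yusuf ∩ Beatriz: 08:00–13:10, 14:00–15:20, 15:35–15:45.
Yusuf ∩ Beatriz ∩ Jun: 08:00–09:05, 09:35–10:00, 12:05–12:55, 14:00–15:20, 15:35–15:45.
Yusuf ∩ Beatriz ∩ Jun ∩ Callum: 08:00–09:05, 09:35–10:00, 14:00–15:20.
Windows ≥ 15 min: 08:00–09:05, 09:35–10:00, 14:00–15:20.

08:00–09:05, 09:35–10:00, 14:00–15:20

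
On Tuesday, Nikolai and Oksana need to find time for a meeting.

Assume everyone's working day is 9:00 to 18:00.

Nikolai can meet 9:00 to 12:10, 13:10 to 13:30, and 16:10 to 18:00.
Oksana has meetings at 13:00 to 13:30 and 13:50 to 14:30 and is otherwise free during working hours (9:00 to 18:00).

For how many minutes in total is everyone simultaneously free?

Oksana free within 09:00–18:00: 09:00–13:00, 13:30–13:50, 14:30–18:00.
Nikolai ∩ Oksana: 09:00–12:10, 16:10–18:00.
Total common minutes: 190 + 110 = 300.

300 minutes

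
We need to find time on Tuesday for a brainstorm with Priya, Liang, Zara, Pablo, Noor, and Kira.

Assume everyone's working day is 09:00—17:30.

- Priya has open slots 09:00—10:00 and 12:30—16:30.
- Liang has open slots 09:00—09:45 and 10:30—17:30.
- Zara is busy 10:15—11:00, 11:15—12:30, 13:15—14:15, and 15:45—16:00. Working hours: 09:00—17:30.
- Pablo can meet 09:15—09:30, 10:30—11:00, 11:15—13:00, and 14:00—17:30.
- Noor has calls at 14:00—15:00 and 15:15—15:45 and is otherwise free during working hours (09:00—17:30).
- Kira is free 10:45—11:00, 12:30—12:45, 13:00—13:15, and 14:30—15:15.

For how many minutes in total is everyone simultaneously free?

Zara free within 09:00–17:30: 09:00–10:15, 11:00–11:15, 12:30–13:15, 14:15–15:45, 16:00–17:30.
Noor free within 09:00–17:30: 09:00–14:00, 15:00–15:15, 15:45–17:30.
Priya ∩ Liang: 09:00–09:45, 12:30–16:30.
Priya ∩ Liang ∩ Zara: 09:00–09:45, 12:30–13:15, 14:15–15:45, 16:00–16:30.
Priya ∩ Liang ∩ Zara ∩ Pablo: 09:15–09:30, 12:30–13:00, 14:15–15:45, 16:00–16:30.
Priya ∩ Liang ∩ Zara ∩ Pablo ∩ Noor: 09:15–09:30, 12:30–13:00, 15:00–15:15, 16:00–16:30.
Priya ∩ Liang ∩ Zara ∩ Pablo ∩ Noor ∩ Kira: 12:30–12:45, 15:00–15:15.
Total common minutes: 15 + 15 = 30.

30 minutes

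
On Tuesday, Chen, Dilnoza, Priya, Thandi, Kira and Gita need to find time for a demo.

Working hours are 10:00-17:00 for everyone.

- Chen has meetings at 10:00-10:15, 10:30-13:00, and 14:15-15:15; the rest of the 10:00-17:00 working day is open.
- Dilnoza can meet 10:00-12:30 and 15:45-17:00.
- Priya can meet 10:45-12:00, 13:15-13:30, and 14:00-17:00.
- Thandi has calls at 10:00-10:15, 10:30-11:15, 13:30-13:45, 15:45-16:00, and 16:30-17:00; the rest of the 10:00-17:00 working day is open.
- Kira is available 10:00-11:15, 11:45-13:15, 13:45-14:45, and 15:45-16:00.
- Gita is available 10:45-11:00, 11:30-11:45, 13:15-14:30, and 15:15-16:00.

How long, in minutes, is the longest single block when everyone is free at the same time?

0 minutes

Chen free within 10:00–17:00: 10:15–10:30, 13:00–14:15, 15:15–17:00.
Thandi free within 10:00–17:00: 10:15–10:30, 11:15–13:30, 13:45–15:45, 16:00–16:30.
Chen ∩ Dilnoza: 10:15–10:30, 15:45–17:00.
Chen ∩ Dilnoza ∩ Priya: 15:45–17:00.
Chen ∩ Dilnoza ∩ Priya ∩ Thandi: 16:00–16:30.
Chen ∩ Dilnoza ∩ Priya ∩ Thandi ∩ Kira: (none).
Chen ∩ Dilnoza ∩ Priya ∩ Thandi ∩ Kira ∩ Gita: (none).
No common window.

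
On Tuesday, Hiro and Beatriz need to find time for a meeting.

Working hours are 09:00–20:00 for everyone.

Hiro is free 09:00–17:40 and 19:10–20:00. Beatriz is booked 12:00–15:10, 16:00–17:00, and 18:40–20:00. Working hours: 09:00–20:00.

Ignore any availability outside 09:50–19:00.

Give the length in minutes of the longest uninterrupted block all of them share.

Beatriz free within 09:00–20:00: 09:00–12:00, 15:10–16:00, 17:00–18:40.
Hiro ∩ Beatriz: 09:00–12:00, 15:10–16:00, 17:00–17:40.
Restricted to 09:50–19:00: 09:50–12:00, 15:10–16:00, 17:00–17:40.
Common window lengths: 130, 50, 40 min; longest is 130.

130 minutes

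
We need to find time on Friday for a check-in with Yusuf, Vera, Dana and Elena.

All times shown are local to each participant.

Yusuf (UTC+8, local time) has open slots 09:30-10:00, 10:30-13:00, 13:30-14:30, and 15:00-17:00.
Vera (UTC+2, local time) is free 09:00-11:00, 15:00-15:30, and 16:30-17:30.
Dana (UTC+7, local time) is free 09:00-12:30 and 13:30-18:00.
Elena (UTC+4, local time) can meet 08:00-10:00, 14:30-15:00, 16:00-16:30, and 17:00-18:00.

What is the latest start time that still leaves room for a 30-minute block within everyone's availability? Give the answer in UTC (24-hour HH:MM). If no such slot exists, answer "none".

Yusuf → UTC: 01:30–02:00, 02:30–05:00, 05:30–06:30, 07:00–09:00.
Vera → UTC: 07:00–09:00, 13:00–13:30, 14:30–15:30.
Dana → UTC: 02:00–05:30, 06:30–11:00.
Elena → UTC: 04:00–06:00, 10:30–11:00, 12:00–12:30, 13:00–14:00.
Yusuf ∩ Vera: 07:00–09:00.
Yusuf ∩ Vera ∩ Dana: 07:00–09:00.
Yusuf ∩ Vera ∩ Dana ∩ Elena: (none).
Windows ≥ 30 min: (none).

none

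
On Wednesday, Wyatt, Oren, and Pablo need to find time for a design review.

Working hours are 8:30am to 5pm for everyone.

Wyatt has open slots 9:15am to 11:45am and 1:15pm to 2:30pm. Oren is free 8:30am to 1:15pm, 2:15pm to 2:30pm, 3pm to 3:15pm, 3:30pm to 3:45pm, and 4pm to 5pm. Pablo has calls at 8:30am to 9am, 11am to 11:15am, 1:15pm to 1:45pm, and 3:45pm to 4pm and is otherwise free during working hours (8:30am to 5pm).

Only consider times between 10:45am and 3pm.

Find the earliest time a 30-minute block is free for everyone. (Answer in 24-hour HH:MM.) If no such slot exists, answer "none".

11:15

Pablo free within 08:30–17:00: 09:00–11:00, 11:15–13:15, 13:45–15:45, 16:00–17:00.
Wyatt ∩ Oren: 09:15–11:45, 14:15–14:30.
Wyatt ∩ Oren ∩ Pablo: 09:15–11:00, 11:15–11:45, 14:15–14:30.
Restricted to 10:45–15:00: 10:45–11:00, 11:15–11:45, 14:15–14:30.
Windows ≥ 30 min: 11:15–11:45.
Earliest such window starts at 11:15.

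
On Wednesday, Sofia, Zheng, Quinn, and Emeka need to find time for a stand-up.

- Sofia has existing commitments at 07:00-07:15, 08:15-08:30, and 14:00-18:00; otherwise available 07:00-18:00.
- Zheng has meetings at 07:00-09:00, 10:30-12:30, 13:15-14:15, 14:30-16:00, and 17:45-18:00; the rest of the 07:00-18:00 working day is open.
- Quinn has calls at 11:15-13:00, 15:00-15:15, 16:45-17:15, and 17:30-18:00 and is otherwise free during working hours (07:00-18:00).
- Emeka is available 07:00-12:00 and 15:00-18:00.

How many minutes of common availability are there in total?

Sofia free within 07:00–18:00: 07:15–08:15, 08:30–14:00.
Zheng free within 07:00–18:00: 09:00–10:30, 12:30–13:15, 14:15–14:30, 16:00–17:45.
Quinn free within 07:00–18:00: 07:00–11:15, 13:00–15:00, 15:15–16:45, 17:15–17:30.
Sofia ∩ Zheng: 09:00–10:30, 12:30–13:15.
Sofia ∩ Zheng ∩ Quinn: 09:00–10:30, 13:00–13:15.
Sofia ∩ Zheng ∩ Quinn ∩ Emeka: 09:00–10:30.
Total common minutes: 90.

90 minutes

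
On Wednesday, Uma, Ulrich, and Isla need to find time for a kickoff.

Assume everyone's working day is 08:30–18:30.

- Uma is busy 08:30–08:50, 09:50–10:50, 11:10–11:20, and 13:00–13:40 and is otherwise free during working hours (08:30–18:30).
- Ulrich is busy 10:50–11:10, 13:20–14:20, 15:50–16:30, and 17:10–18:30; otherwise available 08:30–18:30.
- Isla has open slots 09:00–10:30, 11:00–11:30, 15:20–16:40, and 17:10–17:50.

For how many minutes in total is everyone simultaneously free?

100 minutes

Uma free within 08:30–18:30: 08:50–09:50, 10:50–11:10, 11:20–13:00, 13:40–18:30.
Ulrich free within 08:30–18:30: 08:30–10:50, 11:10–13:20, 14:20–15:50, 16:30–17:10.
Uma ∩ Ulrich: 08:50–09:50, 11:20–13:00, 14:20–15:50, 16:30–17:10.
Uma ∩ Ulrich ∩ Isla: 09:00–09:50, 11:20–11:30, 15:20–15:50, 16:30–16:40.
Total common minutes: 50 + 10 + 30 + 10 = 100.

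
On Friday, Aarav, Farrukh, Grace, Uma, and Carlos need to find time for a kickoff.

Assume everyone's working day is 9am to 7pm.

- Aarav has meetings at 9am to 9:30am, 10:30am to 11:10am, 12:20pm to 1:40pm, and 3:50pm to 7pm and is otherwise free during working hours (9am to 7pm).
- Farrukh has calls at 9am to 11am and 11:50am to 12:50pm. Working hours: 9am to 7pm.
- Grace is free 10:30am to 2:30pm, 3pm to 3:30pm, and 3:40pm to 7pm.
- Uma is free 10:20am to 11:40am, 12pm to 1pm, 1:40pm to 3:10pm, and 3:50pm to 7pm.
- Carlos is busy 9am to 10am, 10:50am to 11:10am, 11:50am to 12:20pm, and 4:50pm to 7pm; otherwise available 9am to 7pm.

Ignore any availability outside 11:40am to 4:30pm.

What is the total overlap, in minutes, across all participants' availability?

60 minutes

Aarav free within 09:00–19:00: 09:30–10:30, 11:10–12:20, 13:40–15:50.
Farrukh free within 09:00–19:00: 11:00–11:50, 12:50–19:00.
Carlos free within 09:00–19:00: 10:00–10:50, 11:10–11:50, 12:20–16:50.
Aarav ∩ Farrukh: 11:10–11:50, 13:40–15:50.
Aarav ∩ Farrukh ∩ Grace: 11:10–11:50, 13:40–14:30, 15:00–15:30, 15:40–15:50.
Aarav ∩ Farrukh ∩ Grace ∩ Uma: 11:10–11:40, 13:40–14:30, 15:00–15:10.
Aarav ∩ Farrukh ∩ Grace ∩ Uma ∩ Carlos: 11:10–11:40, 13:40–14:30, 15:00–15:10.
Restricted to 11:40–16:30: 13:40–14:30, 15:00–15:10.
Total common minutes: 50 + 10 = 60.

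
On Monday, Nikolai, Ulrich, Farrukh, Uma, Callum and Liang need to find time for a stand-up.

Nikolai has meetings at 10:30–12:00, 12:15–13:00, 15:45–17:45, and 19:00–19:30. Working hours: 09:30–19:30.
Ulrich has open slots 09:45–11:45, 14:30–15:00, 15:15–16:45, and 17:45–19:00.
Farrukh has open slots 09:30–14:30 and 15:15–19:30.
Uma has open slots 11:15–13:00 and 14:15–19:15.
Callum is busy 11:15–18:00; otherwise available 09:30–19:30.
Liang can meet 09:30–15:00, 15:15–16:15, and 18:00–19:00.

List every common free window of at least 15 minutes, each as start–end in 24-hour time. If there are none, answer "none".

18:00–19:00

Nikolai free within 09:30–19:30: 09:30–10:30, 12:00–12:15, 13:00–15:45, 17:45–19:00.
Callum free within 09:30–19:30: 09:30–11:15, 18:00–19:30.
Nikolai ∩ Ulrich: 09:45–10:30, 14:30–15:00, 15:15–15:45, 17:45–19:00.
Nikolai ∩ Ulrich ∩ Farrukh: 09:45–10:30, 15:15–15:45, 17:45–19:00.
Nikolai ∩ Ulrich ∩ Farrukh ∩ Uma: 15:15–15:45, 17:45–19:00.
Nikolai ∩ Ulrich ∩ Farrukh ∩ Uma ∩ Callum: 18:00–19:00.
Nikolai ∩ Ulrich ∩ Farrukh ∩ Uma ∩ Callum ∩ Liang: 18:00–19:00.
Windows ≥ 15 min: 18:00–19:00.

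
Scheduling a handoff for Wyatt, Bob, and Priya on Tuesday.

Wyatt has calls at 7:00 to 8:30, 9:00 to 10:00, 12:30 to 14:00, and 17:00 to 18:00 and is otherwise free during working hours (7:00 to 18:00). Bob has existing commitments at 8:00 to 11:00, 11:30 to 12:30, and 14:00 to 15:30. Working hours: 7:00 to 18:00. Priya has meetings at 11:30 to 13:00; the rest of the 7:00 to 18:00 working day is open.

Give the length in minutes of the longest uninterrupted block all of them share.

Wyatt free within 07:00–18:00: 08:30–09:00, 10:00–12:30, 14:00–17:00.
Bob free within 07:00–18:00: 07:00–08:00, 11:00–11:30, 12:30–14:00, 15:30–18:00.
Priya free within 07:00–18:00: 07:00–11:30, 13:00–18:00.
Wyatt ∩ Bob: 11:00–11:30, 15:30–17:00.
Wyatt ∩ Bob ∩ Priya: 11:00–11:30, 15:30–17:00.
Common window lengths: 30, 90 min; longest is 90.

90 minutes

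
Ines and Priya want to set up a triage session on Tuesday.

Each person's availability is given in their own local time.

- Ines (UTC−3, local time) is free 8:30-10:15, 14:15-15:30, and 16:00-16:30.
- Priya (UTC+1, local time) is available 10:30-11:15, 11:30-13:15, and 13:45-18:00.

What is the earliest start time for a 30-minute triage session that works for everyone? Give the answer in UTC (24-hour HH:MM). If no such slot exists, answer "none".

Ines → UTC: 11:30–13:15, 17:15–18:30, 19:00–19:30.
Priya → UTC: 09:30–10:15, 10:30–12:15, 12:45–17:00.
Ines ∩ Priya: 11:30–12:15, 12:45–13:15.
Windows ≥ 30 min: 11:30–12:15, 12:45–13:15.
Earliest such window starts at 11:30.

11:30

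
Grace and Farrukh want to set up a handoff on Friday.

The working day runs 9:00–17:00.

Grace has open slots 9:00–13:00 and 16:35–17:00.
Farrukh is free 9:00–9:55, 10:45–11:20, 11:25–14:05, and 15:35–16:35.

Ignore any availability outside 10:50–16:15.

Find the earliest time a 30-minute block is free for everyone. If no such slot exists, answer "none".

Grace ∩ Farrukh: 09:00–09:55, 10:45–11:20, 11:25–13:00.
Restricted to 10:50–16:15: 10:50–11:20, 11:25–13:00.
Windows ≥ 30 min: 10:50–11:20, 11:25–13:00.
Earliest such window starts at 10:50.

10:50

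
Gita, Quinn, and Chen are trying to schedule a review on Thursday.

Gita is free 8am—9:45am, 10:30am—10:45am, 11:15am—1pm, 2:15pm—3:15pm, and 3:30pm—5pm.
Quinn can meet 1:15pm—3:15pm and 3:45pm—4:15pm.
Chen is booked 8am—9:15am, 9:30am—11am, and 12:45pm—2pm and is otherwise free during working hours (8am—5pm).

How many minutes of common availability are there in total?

Chen free within 08:00–17:00: 09:15–09:30, 11:00–12:45, 14:00–17:00.
Gita ∩ Quinn: 14:15–15:15, 15:45–16:15.
Gita ∩ Quinn ∩ Chen: 14:15–15:15, 15:45–16:15.
Total common minutes: 60 + 30 = 90.

90 minutes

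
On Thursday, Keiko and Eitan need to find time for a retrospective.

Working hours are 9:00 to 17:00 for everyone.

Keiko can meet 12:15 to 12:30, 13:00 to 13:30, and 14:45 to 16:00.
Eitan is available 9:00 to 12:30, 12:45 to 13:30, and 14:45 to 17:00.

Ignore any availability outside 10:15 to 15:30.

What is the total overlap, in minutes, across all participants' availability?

90 minutes

Keiko ∩ Eitan: 12:15–12:30, 13:00–13:30, 14:45–16:00.
Restricted to 10:15–15:30: 12:15–12:30, 13:00–13:30, 14:45–15:30.
Total common minutes: 15 + 30 + 45 = 90.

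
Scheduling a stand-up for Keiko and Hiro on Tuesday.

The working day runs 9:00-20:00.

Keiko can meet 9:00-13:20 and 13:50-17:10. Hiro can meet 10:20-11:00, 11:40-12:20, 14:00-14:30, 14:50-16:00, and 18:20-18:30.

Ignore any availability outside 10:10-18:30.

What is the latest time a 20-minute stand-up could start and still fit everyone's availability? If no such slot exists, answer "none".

15:40

Keiko ∩ Hiro: 10:20–11:00, 11:40–12:20, 14:00–14:30, 14:50–16:00.
Restricted to 10:10–18:30: 10:20–11:00, 11:40–12:20, 14:00–14:30, 14:50–16:00.
Windows ≥ 20 min: 10:20–11:00, 11:40–12:20, 14:00–14:30, 14:50–16:00.
Latest start in the last window 14:50–16:00 is 16:00 − 20 min = 15:40.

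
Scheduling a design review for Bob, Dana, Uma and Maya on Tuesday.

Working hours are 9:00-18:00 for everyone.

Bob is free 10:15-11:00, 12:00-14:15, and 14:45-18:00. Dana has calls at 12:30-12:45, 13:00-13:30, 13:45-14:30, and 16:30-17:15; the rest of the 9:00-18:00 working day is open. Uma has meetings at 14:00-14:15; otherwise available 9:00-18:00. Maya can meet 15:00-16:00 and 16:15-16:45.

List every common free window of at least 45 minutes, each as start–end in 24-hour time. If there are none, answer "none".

Dana free within 09:00–18:00: 09:00–12:30, 12:45–13:00, 13:30–13:45, 14:30–16:30, 17:15–18:00.
Uma free within 09:00–18:00: 09:00–14:00, 14:15–18:00.
Bob ∩ Dana: 10:15–11:00, 12:00–12:30, 12:45–13:00, 13:30–13:45, 14:45–16:30, 17:15–18:00.
Bob ∩ Dana ∩ Uma: 10:15–11:00, 12:00–12:30, 12:45–13:00, 13:30–13:45, 14:45–16:30, 17:15–18:00.
Bob ∩ Dana ∩ Uma ∩ Maya: 15:00–16:00, 16:15–16:30.
Windows ≥ 45 min: 15:00–16:00.

15:00–16:00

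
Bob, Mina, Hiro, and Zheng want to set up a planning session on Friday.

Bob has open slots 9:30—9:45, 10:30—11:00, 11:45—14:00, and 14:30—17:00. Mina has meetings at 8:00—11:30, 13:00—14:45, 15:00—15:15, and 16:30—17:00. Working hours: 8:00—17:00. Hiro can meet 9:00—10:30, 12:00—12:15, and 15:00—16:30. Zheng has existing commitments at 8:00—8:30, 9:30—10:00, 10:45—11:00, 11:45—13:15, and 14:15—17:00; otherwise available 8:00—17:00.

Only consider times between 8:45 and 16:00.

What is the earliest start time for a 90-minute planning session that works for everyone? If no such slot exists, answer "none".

Mina free within 08:00–17:00: 11:30–13:00, 14:45–15:00, 15:15–16:30.
Zheng free within 08:00–17:00: 08:30–09:30, 10:00–10:45, 11:00–11:45, 13:15–14:15.
Bob ∩ Mina: 11:45–13:00, 14:45–15:00, 15:15–16:30.
Bob ∩ Mina ∩ Hiro: 12:00–12:15, 15:15–16:30.
Bob ∩ Mina ∩ Hiro ∩ Zheng: (none).
Restricted to 08:45–16:00: (none).
Windows ≥ 90 min: (none).

none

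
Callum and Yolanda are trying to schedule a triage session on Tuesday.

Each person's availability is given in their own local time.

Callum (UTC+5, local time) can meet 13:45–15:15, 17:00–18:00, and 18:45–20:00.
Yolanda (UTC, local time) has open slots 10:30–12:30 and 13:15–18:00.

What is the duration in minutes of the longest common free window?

Callum → UTC: 08:45–10:15, 12:00–13:00, 13:45–15:00.
Yolanda → UTC: 10:30–12:30, 13:15–18:00.
Callum ∩ Yolanda: 12:00–12:30, 13:45–15:00.
Common window lengths: 30, 75 min; longest is 75.

75 minutes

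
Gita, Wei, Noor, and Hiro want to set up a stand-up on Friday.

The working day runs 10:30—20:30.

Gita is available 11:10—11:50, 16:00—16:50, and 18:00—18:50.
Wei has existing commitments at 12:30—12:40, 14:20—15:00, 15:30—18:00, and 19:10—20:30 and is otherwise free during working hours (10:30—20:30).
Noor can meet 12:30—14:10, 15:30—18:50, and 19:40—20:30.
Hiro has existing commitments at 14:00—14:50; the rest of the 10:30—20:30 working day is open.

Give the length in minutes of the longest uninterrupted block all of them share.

50 minutes

Wei free within 10:30–20:30: 10:30–12:30, 12:40–14:20, 15:00–15:30, 18:00–19:10.
Hiro free within 10:30–20:30: 10:30–14:00, 14:50–20:30.
Gita ∩ Wei: 11:10–11:50, 18:00–18:50.
Gita ∩ Wei ∩ Noor: 18:00–18:50.
Gita ∩ Wei ∩ Noor ∩ Hiro: 18:00–18:50.
Single common window of 50 minutes.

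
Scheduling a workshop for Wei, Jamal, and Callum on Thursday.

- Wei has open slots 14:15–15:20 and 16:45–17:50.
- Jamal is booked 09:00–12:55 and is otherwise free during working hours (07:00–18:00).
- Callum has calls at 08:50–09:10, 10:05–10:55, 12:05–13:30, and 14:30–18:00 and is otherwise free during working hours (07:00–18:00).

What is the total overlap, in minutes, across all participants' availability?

15 minutes

Jamal free within 07:00–18:00: 07:00–09:00, 12:55–18:00.
Callum free within 07:00–18:00: 07:00–08:50, 09:10–10:05, 10:55–12:05, 13:30–14:30.
Wei ∩ Jamal: 14:15–15:20, 16:45–17:50.
Wei ∩ Jamal ∩ Callum: 14:15–14:30.
Total common minutes: 15.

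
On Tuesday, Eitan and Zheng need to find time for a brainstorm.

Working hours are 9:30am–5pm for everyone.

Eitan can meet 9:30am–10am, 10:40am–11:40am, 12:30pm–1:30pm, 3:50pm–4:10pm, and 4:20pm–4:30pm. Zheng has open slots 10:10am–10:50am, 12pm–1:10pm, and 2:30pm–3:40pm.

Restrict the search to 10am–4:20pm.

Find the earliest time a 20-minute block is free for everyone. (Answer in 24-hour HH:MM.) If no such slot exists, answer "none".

Eitan ∩ Zheng: 10:40–10:50, 12:30–13:10.
Restricted to 10:00–16:20: 10:40–10:50, 12:30–13:10.
Windows ≥ 20 min: 12:30–13:10.
Earliest such window starts at 12:30.

12:30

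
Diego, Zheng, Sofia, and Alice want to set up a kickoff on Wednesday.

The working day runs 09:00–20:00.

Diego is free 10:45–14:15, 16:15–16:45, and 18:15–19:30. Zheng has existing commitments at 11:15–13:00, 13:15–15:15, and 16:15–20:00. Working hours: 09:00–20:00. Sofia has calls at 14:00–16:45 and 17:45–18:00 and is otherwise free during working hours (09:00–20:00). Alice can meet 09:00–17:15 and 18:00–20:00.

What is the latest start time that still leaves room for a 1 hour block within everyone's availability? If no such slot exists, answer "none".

none

Zheng free within 09:00–20:00: 09:00–11:15, 13:00–13:15, 15:15–16:15.
Sofia free within 09:00–20:00: 09:00–14:00, 16:45–17:45, 18:00–20:00.
Diego ∩ Zheng: 10:45–11:15, 13:00–13:15.
Diego ∩ Zheng ∩ Sofia: 10:45–11:15, 13:00–13:15.
Diego ∩ Zheng ∩ Sofia ∩ Alice: 10:45–11:15, 13:00–13:15.
Windows ≥ 60 min: (none).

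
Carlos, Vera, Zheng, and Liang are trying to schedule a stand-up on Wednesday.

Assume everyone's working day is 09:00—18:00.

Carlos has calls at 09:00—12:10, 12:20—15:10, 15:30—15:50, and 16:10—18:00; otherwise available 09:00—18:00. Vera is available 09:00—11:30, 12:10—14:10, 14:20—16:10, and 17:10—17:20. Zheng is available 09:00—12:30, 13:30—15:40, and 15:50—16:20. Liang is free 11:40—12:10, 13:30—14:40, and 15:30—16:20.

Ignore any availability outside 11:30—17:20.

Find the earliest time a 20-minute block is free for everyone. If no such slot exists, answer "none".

Carlos free within 09:00–18:00: 12:10–12:20, 15:10–15:30, 15:50–16:10.
Carlos ∩ Vera: 12:10–12:20, 15:10–15:30, 15:50–16:10.
Carlos ∩ Vera ∩ Zheng: 12:10–12:20, 15:10–15:30, 15:50–16:10.
Carlos ∩ Vera ∩ Zheng ∩ Liang: 15:50–16:10.
Restricted to 11:30–17:20: 15:50–16:10.
Windows ≥ 20 min: 15:50–16:10.
Earliest such window starts at 15:50.

15:50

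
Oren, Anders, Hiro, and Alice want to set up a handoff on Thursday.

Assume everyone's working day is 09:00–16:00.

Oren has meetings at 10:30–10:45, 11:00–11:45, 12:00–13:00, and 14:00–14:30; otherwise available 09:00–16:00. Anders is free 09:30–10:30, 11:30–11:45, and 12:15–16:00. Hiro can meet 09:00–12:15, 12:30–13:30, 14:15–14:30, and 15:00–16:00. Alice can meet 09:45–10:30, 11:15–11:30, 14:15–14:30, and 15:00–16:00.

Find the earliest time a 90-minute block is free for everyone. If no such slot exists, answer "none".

Oren free within 09:00–16:00: 09:00–10:30, 10:45–11:00, 11:45–12:00, 13:00–14:00, 14:30–16:00.
Oren ∩ Anders: 09:30–10:30, 13:00–14:00, 14:30–16:00.
Oren ∩ Anders ∩ Hiro: 09:30–10:30, 13:00–13:30, 15:00–16:00.
Oren ∩ Anders ∩ Hiro ∩ Alice: 09:45–10:30, 15:00–16:00.
Windows ≥ 90 min: (none).

none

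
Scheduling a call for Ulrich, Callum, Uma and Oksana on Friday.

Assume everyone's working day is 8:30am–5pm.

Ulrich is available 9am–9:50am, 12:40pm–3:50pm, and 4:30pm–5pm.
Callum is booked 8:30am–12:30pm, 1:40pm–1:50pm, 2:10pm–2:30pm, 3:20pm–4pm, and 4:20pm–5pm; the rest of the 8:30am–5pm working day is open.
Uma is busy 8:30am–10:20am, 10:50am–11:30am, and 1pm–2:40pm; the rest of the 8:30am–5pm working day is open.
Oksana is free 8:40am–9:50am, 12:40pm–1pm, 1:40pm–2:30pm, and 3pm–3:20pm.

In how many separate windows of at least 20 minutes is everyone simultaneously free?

2

Callum free within 08:30–17:00: 12:30–13:40, 13:50–14:10, 14:30–15:20, 16:00–16:20.
Uma free within 08:30–17:00: 10:20–10:50, 11:30–13:00, 14:40–17:00.
Ulrich ∩ Callum: 12:40–13:40, 13:50–14:10, 14:30–15:20.
Ulrich ∩ Callum ∩ Uma: 12:40–13:00, 14:40–15:20.
Ulrich ∩ Callum ∩ Uma ∩ Oksana: 12:40–13:00, 15:00–15:20.
Windows ≥ 20 min: 12:40–13:00, 15:00–15:20.
That's 2 windows.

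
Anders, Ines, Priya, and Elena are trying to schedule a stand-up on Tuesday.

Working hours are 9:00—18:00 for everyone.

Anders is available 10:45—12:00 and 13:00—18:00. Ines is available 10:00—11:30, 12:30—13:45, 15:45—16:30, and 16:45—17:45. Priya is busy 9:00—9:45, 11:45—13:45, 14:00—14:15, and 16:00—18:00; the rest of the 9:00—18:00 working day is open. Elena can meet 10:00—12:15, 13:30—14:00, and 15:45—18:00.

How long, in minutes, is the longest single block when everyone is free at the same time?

Priya free within 09:00–18:00: 09:45–11:45, 13:45–14:00, 14:15–16:00.
Anders ∩ Ines: 10:45–11:30, 13:00–13:45, 15:45–16:30, 16:45–17:45.
Anders ∩ Ines ∩ Priya: 10:45–11:30, 15:45–16:00.
Anders ∩ Ines ∩ Priya ∩ Elena: 10:45–11:30, 15:45–16:00.
Common window lengths: 45, 15 min; longest is 45.

45 minutes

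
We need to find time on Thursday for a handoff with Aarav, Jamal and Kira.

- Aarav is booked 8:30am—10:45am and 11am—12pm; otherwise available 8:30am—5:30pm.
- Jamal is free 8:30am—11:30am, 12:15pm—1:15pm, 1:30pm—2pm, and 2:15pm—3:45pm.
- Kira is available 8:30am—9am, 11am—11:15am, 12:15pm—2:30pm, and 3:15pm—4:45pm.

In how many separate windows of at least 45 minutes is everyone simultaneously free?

1

Aarav free within 08:30–17:30: 10:45–11:00, 12:00–17:30.
Aarav ∩ Jamal: 10:45–11:00, 12:15–13:15, 13:30–14:00, 14:15–15:45.
Aarav ∩ Jamal ∩ Kira: 12:15–13:15, 13:30–14:00, 14:15–14:30, 15:15–15:45.
Windows ≥ 45 min: 12:15–13:15.
That's 1 window.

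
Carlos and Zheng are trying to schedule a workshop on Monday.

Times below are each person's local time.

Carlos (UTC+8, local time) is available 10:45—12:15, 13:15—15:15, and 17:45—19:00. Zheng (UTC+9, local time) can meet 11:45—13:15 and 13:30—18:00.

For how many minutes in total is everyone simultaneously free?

210 minutes

Carlos → UTC: 02:45–04:15, 05:15–07:15, 09:45–11:00.
Zheng → UTC: 02:45–04:15, 04:30–09:00.
Carlos ∩ Zheng: 02:45–04:15, 05:15–07:15.
Total common minutes: 90 + 120 = 210.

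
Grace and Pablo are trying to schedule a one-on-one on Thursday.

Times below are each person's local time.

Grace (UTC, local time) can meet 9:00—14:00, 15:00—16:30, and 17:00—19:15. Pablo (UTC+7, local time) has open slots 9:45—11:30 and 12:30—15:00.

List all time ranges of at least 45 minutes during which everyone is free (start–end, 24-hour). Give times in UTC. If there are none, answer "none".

Grace → UTC: 09:00–14:00, 15:00–16:30, 17:00–19:15.
Pablo → UTC: 02:45–04:30, 05:30–08:00.
Grace ∩ Pablo: (none).
Windows ≥ 45 min: (none).

none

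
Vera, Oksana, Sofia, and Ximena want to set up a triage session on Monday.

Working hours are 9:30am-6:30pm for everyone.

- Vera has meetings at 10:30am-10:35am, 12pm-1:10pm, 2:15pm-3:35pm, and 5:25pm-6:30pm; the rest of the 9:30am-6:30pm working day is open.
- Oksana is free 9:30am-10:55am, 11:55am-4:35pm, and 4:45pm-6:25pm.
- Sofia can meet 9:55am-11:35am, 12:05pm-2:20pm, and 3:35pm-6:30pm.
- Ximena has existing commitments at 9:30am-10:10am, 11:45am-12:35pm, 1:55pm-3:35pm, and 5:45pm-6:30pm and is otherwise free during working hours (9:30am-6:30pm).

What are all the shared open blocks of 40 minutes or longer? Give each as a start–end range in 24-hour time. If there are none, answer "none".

13:10–13:55, 15:35–16:35, 16:45–17:25

Vera free within 09:30–18:30: 09:30–10:30, 10:35–12:00, 13:10–14:15, 15:35–17:25.
Ximena free within 09:30–18:30: 10:10–11:45, 12:35–13:55, 15:35–17:45.
Vera ∩ Oksana: 09:30–10:30, 10:35–10:55, 11:55–12:00, 13:10–14:15, 15:35–16:35, 16:45–17:25.
Vera ∩ Oksana ∩ Sofia: 09:55–10:30, 10:35–10:55, 13:10–14:15, 15:35–16:35, 16:45–17:25.
Vera ∩ Oksana ∩ Sofia ∩ Ximena: 10:10–10:30, 10:35–10:55, 13:10–13:55, 15:35–16:35, 16:45–17:25.
Windows ≥ 40 min: 13:10–13:55, 15:35–16:35, 16:45–17:25.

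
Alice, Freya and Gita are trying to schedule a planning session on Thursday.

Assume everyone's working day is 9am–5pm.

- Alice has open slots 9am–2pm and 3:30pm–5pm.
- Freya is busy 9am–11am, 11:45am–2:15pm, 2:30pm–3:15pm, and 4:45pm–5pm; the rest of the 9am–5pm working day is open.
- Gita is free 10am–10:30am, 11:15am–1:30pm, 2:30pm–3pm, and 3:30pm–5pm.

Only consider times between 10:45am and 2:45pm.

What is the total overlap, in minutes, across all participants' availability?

Freya free within 09:00–17:00: 11:00–11:45, 14:15–14:30, 15:15–16:45.
Alice ∩ Freya: 11:00–11:45, 15:30–16:45.
Alice ∩ Freya ∩ Gita: 11:15–11:45, 15:30–16:45.
Restricted to 10:45–14:45: 11:15–11:45.
Total common minutes: 30.

30 minutes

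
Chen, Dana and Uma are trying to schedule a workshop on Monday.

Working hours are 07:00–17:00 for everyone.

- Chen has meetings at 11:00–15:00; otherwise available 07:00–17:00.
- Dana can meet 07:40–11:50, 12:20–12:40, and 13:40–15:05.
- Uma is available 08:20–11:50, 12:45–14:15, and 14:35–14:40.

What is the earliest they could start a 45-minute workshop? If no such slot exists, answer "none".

Chen free within 07:00–17:00: 07:00–11:00, 15:00–17:00.
Chen ∩ Dana: 07:40–11:00, 15:00–15:05.
Chen ∩ Dana ∩ Uma: 08:20–11:00.
Windows ≥ 45 min: 08:20–11:00.
Earliest such window starts at 08:20.

08:20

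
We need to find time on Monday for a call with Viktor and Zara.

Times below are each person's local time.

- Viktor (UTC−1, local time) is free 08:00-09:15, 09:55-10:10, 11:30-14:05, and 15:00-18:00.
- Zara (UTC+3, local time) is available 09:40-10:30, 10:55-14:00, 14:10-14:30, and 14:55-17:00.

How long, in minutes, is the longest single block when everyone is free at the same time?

Viktor → UTC: 09:00–10:15, 10:55–11:10, 12:30–15:05, 16:00–19:00.
Zara → UTC: 06:40–07:30, 07:55–11:00, 11:10–11:30, 11:55–14:00.
Viktor ∩ Zara: 09:00–10:15, 10:55–11:00, 12:30–14:00.
Common window lengths: 75, 5, 90 min; longest is 90.

90 minutes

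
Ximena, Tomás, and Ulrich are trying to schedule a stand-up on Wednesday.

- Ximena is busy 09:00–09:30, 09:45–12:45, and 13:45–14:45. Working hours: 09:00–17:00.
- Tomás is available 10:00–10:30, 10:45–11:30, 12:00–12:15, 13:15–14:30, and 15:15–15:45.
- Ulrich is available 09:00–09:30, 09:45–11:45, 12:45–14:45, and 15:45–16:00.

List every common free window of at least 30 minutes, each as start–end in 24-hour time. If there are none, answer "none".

Ximena free within 09:00–17:00: 09:30–09:45, 12:45–13:45, 14:45–17:00.
Ximena ∩ Tomás: 13:15–13:45, 15:15–15:45.
Ximena ∩ Tomás ∩ Ulrich: 13:15–13:45.
Windows ≥ 30 min: 13:15–13:45.

13:15–13:45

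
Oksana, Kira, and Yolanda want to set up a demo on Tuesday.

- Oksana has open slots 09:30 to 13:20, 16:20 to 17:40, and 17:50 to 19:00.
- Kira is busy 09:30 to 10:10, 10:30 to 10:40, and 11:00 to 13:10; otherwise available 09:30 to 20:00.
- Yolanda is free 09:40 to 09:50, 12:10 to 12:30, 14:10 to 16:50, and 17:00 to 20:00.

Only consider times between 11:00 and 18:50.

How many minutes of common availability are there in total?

130 minutes

Kira free within 09:30–20:00: 10:10–10:30, 10:40–11:00, 13:10–20:00.
Oksana ∩ Kira: 10:10–10:30, 10:40–11:00, 13:10–13:20, 16:20–17:40, 17:50–19:00.
Oksana ∩ Kira ∩ Yolanda: 16:20–16:50, 17:00–17:40, 17:50–19:00.
Restricted to 11:00–18:50: 16:20–16:50, 17:00–17:40, 17:50–18:50.
Total common minutes: 30 + 40 + 60 = 130.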